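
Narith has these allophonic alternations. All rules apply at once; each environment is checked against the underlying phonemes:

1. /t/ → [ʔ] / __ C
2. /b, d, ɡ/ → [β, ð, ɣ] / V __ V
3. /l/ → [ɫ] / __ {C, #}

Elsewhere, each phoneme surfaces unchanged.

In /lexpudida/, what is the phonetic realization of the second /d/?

[ð]

/d/ — between /i/ and /a/, between two vowels — surfaces as [ð] (rule 2).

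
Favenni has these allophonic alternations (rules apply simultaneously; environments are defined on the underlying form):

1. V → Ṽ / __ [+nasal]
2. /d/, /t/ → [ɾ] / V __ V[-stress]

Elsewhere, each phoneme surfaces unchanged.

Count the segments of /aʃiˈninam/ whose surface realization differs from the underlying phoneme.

3

Segments that undergo a rule: /i/ → [ĩ] (rule 1); /i/ → [ĩ] (rule 1); /a/ → [ã] (rule 1).
All other segments surface unchanged.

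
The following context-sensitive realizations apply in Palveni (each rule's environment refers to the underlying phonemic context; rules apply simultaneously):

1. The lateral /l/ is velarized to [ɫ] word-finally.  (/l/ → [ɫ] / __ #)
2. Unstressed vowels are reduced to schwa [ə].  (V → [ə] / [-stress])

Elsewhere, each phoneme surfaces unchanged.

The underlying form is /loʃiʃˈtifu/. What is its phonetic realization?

[ləʃəʃˈtifə]

/l/ — word-initial; rule 1 does not apply here → [l].
/o/ (between /l/ and /ʃ/): in an unstressed syllable, so rule 2 applies → [ə].
/ʃ/ — not in any rule's target class → [ʃ].
/i/ — between /ʃ/ and /ʃ/, in an unstressed syllable — surfaces as [ə] (rule 2).
/ʃ/ — not in any rule's target class → [ʃ].
/t/ (between /ʃ/ and /i/) is unaffected → [t].
/i/ (between /t/ and /f/): rule 2 targets it, but not in an unstressed syllable → unchanged [i].
/f/ — not in any rule's target class → [f].
/u/ (word-final) occurs in an unstressed syllable → [ə] by rule 2.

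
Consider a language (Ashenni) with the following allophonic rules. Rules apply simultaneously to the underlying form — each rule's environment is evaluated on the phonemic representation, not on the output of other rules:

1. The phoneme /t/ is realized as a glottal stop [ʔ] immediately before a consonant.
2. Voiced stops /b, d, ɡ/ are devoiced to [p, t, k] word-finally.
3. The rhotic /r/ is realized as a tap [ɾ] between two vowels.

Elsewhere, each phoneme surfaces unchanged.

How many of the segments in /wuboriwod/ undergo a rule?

2

Segments that undergo a rule: /r/ → [ɾ] (rule 3); /d/ → [t] (rule 2).
All other segments surface unchanged.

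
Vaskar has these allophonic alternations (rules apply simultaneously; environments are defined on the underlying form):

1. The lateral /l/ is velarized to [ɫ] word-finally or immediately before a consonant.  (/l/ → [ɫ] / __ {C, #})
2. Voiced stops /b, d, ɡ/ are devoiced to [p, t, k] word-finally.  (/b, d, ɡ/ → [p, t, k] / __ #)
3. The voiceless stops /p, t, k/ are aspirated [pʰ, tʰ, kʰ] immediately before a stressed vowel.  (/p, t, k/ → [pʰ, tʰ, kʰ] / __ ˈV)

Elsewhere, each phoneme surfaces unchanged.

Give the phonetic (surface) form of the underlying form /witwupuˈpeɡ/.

/w/ stays [w].
/i/ (between /w/ and /t/) is unaffected → [i].
/t/ (between /i/ and /w/) fails the environment for rule 3, so it stays [t].
/w/ (between /t/ and /u/): no rule targets it → [w].
/u/ stays [u].
/p/ (between /u/ and /u/): rule 3 targets it, but not immediately before a stressed vowel → unchanged [p].
/u/ (between /p/ and /p/) is unaffected → [u].
/p/ (between /u/ and /e/) occurs immediately before a stressed vowel → [pʰ] by rule 3.
/e/ — not in any rule's target class → [e].
/ɡ/ (word-final): word-finally, so rule 2 applies → [k].

[witwupuˈpʰek]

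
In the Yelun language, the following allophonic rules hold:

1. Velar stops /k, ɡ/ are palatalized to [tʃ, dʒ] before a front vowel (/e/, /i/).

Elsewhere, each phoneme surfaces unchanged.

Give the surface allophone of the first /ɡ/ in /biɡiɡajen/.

/ɡ/ meets the environment for rule 1 (before a front vowel) → [dʒ].

[dʒ]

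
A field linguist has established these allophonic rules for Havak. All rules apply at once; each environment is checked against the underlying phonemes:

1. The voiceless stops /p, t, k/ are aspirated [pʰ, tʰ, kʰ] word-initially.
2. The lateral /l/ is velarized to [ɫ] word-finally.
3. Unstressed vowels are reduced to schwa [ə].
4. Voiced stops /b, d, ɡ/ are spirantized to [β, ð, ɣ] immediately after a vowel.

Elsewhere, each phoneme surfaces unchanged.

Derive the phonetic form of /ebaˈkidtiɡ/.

/e/ — word-initial, in an unstressed syllable — surfaces as [ə] (rule 3).
/b/ — between /e/ and /a/, immediately after a vowel — surfaces as [β] (rule 4).
Rule 3 applies to /a/ (between /b/ and /k/: in an unstressed syllable) → [ə].
/k/ (between /a/ and /i/) is in the target of rule 1 but the environment (word-initially) is not met → [k].
/i/ (between /k/ and /d/): rule 3 targets it, but not in an unstressed syllable → unchanged [i].
/d/ (between /i/ and /t/) occurs immediately after a vowel → [ð] by rule 4.
/t/ (between /d/ and /i/): rule 1 targets it, but not word-initially → unchanged [t].
/i/ meets the environment for rule 3 (in an unstressed syllable) → [ə].
/ɡ/ — word-final, immediately after a vowel — surfaces as [ɣ] (rule 4).

[əβəˈkiðtəɣ]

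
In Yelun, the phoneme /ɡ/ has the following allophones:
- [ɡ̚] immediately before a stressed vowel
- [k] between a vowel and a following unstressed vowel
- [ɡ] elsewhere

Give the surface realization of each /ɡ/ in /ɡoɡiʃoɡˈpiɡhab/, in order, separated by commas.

[ɡ], [k], [ɡ], [ɡ]

Occurrence 1 (position 1): no conditioning environment matches → elsewhere allophone [ɡ].
Occurrence 2 (position 3): between a vowel and a following unstressed vowel → [k].
Occurrence 3 (position 7): no conditioning environment matches → elsewhere allophone [ɡ].
Occurrence 4 (position 10): no conditioning environment matches → elsewhere allophone [ɡ].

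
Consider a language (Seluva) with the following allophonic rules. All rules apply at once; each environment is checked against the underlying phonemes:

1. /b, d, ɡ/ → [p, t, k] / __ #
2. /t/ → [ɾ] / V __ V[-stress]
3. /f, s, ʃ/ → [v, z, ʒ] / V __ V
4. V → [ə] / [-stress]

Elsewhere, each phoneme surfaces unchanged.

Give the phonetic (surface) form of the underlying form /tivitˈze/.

[təvətˈze]

/t/ (word-initial): rule 2 targets it, but not between a vowel and a following unstressed vowel → unchanged [t].
/i/ (between /t/ and /v/): in an unstressed syllable, so rule 4 applies → [ə].
Rule 4 applies to /i/ (between /v/ and /t/: in an unstressed syllable) → [ə].
/t/ (between /i/ and /z/) is in the target of rule 2 but the environment (between a vowel and a following unstressed vowel) is not met → [t].
/e/ — word-final; rule 4 does not apply here → [e].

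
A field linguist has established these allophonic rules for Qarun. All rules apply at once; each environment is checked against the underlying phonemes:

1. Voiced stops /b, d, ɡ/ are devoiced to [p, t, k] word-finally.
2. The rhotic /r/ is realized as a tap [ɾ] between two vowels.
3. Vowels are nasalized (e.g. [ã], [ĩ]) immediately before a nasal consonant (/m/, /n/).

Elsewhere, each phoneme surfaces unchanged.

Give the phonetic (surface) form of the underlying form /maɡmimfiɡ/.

/a/ (between /m/ and /ɡ/) is in the target of rule 3 but the environment (before a nasal consonant) is not met → [a].
/ɡ/ (between /a/ and /m/): rule 1 targets it, but not word-finally → unchanged [ɡ].
Rule 3 applies to /i/ (between /m/ and /m/: before a nasal consonant) → [ĩ].
/i/ (between /f/ and /ɡ/): rule 3 targets it, but not before a nasal consonant → unchanged [i].
/ɡ/ (word-final): word-finally, so rule 1 applies → [k].

[maɡmĩmfik]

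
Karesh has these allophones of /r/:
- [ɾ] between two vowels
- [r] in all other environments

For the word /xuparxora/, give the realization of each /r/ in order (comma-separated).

[r], [ɾ]

Occurrence 1 (position 5): no conditioning environment matches → elsewhere allophone [r].
Occurrence 2 (position 8): between two vowels → [ɾ].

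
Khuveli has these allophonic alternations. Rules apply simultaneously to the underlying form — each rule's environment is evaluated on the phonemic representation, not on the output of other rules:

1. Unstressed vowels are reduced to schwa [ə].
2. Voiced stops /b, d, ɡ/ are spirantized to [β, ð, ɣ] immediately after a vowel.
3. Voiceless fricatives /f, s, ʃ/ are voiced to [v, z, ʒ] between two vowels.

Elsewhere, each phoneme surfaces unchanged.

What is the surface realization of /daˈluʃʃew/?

/d/ (word-initial): rule 2 targets it, but not immediately after a vowel → unchanged [d].
/a/ — between /d/ and /l/, in an unstressed syllable — surfaces as [ə] (rule 1).
/u/ — between /l/ and /ʃ/; rule 1 does not apply here → [u].
/ʃ/ — between /u/ and /ʃ/; rule 3 does not apply here → [ʃ].
/ʃ/ (between /ʃ/ and /e/): rule 3 targets it, but not between two vowels → unchanged [ʃ].
/e/ meets the environment for rule 1 (in an unstressed syllable) → [ə].

[dəˈluʃʃəw]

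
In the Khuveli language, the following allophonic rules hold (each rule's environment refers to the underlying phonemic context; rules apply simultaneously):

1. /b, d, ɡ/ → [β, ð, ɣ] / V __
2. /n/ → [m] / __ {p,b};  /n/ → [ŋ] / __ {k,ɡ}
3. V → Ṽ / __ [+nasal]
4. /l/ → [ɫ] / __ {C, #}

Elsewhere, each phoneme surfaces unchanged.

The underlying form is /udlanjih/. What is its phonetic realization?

/u/ — word-initial; rule 3 does not apply here → [u].
/d/ (between /u/ and /l/): immediately after a vowel, so rule 1 applies → [ð].
/l/ (between /d/ and /a/): rule 4 targets it, but not word-finally or immediately before a consonant → unchanged [l].
/a/ meets the environment for rule 3 (before a nasal consonant) → [ã].
/n/ (between /a/ and /j/): rule 2 targets it, but not before a labial or velar stop → unchanged [n].
/j/ (between /n/ and /i/) is unaffected → [j].
/i/ (between /j/ and /h/): rule 3 targets it, but not before a nasal consonant → unchanged [i].
/h/ (word-final) is unaffected → [h].

[uðlãnjih]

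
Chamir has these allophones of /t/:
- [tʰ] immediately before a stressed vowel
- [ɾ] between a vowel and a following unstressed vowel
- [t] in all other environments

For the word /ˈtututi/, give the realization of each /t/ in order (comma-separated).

[tʰ], [ɾ], [ɾ]

Occurrence 1 (position 1): immediately before a stressed vowel → [tʰ].
Occurrence 2 (position 3): between a vowel and an unstressed vowel → [ɾ].
Occurrence 3 (position 5): between a vowel and an unstressed vowel → [ɾ].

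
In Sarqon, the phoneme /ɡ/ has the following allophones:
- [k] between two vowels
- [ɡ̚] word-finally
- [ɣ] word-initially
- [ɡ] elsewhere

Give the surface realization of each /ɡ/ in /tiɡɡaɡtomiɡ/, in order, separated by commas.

Occurrence 1 (position 3): no conditioning environment matches → elsewhere allophone [ɡ].
Occurrence 2 (position 4): no conditioning environment matches → elsewhere allophone [ɡ].
Occurrence 3 (position 6): no conditioning environment matches → elsewhere allophone [ɡ].
Occurrence 4 (position 11): word-finally → [ɡ̚].

[ɡ], [ɡ], [ɡ], [ɡ̚]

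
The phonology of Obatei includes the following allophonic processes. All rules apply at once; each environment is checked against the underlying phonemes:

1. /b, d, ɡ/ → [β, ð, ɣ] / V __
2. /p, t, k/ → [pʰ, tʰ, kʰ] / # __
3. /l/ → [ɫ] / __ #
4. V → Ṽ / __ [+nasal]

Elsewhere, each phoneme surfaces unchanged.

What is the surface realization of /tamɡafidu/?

[tʰãmɡafiðu]

/t/ (word-initial) occurs word-initially → [tʰ] by rule 2.
Rule 4 applies to /a/ (between /t/ and /m/: before a nasal consonant) → [ã].
/m/ stays [m].
/ɡ/ (between /m/ and /a/): rule 1 targets it, but not immediately after a vowel → unchanged [ɡ].
/a/ (between /ɡ/ and /f/): rule 4 targets it, but not before a nasal consonant → unchanged [a].
/f/ stays [f].
/i/ (between /f/ and /d/): rule 4 targets it, but not before a nasal consonant → unchanged [i].
/d/ meets the environment for rule 1 (immediately after a vowel) → [ð].
/u/ — word-final; rule 4 does not apply here → [u].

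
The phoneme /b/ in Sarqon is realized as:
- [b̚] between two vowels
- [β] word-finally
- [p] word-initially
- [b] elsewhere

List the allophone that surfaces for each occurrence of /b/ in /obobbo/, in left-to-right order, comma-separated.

[b̚], [b], [b]

Occurrence 1 (position 2): between two vowels → [b̚].
Occurrence 2 (position 4): no conditioning environment matches → elsewhere allophone [b].
Occurrence 3 (position 5): no conditioning environment matches → elsewhere allophone [b].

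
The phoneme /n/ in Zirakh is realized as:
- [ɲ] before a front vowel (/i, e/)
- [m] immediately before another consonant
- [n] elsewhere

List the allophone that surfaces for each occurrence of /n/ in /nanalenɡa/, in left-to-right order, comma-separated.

[n], [n], [m]

Occurrence 1 (position 1): no conditioning environment matches → elsewhere allophone [n].
Occurrence 2 (position 3): no conditioning environment matches → elsewhere allophone [n].
Occurrence 3 (position 7): immediately before another consonant → [m].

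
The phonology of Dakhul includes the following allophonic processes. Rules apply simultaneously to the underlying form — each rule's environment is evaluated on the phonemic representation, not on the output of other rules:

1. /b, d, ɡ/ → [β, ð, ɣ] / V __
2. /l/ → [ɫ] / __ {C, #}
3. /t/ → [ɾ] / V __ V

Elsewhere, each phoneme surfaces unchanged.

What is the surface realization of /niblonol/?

[niβlonoɫ]

/n/ (word-initial) is unaffected → [n].
/i/ (between /n/ and /b/): no rule targets it → [i].
/b/ (between /i/ and /l/): immediately after a vowel, so rule 1 applies → [β].
/l/ — between /b/ and /o/; rule 2 does not apply here → [l].
/o/ (between /l/ and /n/) is unaffected → [o].
/n/ stays [n].
/o/ — not in any rule's target class → [o].
/l/ (word-final): word-finally or immediately before a consonant, so rule 2 applies → [ɫ].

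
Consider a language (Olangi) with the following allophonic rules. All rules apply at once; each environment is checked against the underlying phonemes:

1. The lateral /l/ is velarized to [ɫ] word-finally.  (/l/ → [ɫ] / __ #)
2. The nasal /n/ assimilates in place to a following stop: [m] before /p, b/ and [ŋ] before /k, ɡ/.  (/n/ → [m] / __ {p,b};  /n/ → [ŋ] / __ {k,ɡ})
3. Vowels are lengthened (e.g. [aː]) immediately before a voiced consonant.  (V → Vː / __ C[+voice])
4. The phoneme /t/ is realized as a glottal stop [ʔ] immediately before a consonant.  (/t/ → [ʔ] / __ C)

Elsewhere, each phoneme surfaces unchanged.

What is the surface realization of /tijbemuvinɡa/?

[tiːjbeːmuːviːŋɡa]

/t/ (word-initial): rule 4 targets it, but not immediately before a consonant → unchanged [t].
Rule 3 applies to /i/ (between /t/ and /j/: before a voiced consonant) → [iː].
/e/ (between /b/ and /m/): before a voiced consonant, so rule 3 applies → [eː].
Rule 3 applies to /u/ (between /m/ and /v/: before a voiced consonant) → [uː].
/i/ (between /v/ and /n/) occurs before a voiced consonant → [iː] by rule 3.
/n/ meets the environment for rule 2 (before a labial or velar stop) → [ŋ].
/a/ (word-final) fails the environment for rule 3, so it stays [a].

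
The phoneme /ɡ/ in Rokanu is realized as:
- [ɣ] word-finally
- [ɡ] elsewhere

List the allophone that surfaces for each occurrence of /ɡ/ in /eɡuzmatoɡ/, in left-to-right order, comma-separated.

[ɡ], [ɣ]

Occurrence 1 (position 2): no conditioning environment matches → elsewhere allophone [ɡ].
Occurrence 2 (position 9): word-finally → [ɣ].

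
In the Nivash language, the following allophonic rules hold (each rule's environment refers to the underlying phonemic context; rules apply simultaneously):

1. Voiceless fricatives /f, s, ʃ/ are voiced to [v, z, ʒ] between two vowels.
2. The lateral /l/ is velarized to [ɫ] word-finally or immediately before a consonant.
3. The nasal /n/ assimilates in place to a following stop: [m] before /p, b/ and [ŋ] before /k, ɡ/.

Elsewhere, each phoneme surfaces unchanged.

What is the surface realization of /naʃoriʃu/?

/n/ (word-initial): rule 3 targets it, but not before a labial or velar stop → unchanged [n].
/a/ (between /n/ and /ʃ/) is unaffected → [a].
/ʃ/ (between /a/ and /o/) occurs between two vowels → [ʒ] by rule 1.
/o/ stays [o].
/r/ (between /o/ and /i/): no rule targets it → [r].
/i/ — not in any rule's target class → [i].
/ʃ/ — between /i/ and /u/, between two vowels — surfaces as [ʒ] (rule 1).
/u/ (word-final) is unaffected → [u].

[naʒoriʒu]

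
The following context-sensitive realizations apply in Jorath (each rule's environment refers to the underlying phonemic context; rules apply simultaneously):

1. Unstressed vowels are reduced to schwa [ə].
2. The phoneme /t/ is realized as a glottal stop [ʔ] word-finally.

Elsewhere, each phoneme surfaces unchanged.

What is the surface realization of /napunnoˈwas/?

[nəpənnəˈwas]

Rule 1 applies to /a/ (between /n/ and /p/: in an unstressed syllable) → [ə].
/u/ (between /p/ and /n/): in an unstressed syllable, so rule 1 applies → [ə].
/o/ (between /n/ and /w/): in an unstressed syllable, so rule 1 applies → [ə].
/a/ — between /w/ and /s/; rule 1 does not apply here → [a].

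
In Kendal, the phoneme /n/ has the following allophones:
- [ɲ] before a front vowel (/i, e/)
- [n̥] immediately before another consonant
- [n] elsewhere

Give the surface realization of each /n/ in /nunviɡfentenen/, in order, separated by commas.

Occurrence 1 (position 1): no conditioning environment matches → elsewhere allophone [n].
Occurrence 2 (position 3): immediately before another consonant → [n̥].
Occurrence 3 (position 9): immediately before another consonant → [n̥].
Occurrence 4 (position 12): before a front vowel (/i, e/) → [ɲ].
Occurrence 5 (position 14): no conditioning environment matches → elsewhere allophone [n].

[n], [n̥], [n̥], [ɲ], [n]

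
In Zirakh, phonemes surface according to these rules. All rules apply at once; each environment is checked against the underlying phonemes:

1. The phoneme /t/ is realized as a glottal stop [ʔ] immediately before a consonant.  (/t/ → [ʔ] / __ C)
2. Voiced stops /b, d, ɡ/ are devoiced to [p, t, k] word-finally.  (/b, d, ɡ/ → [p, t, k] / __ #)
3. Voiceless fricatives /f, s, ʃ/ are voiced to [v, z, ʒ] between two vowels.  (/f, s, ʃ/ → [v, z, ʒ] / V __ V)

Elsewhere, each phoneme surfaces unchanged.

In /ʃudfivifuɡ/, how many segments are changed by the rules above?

Segments that undergo a rule: /f/ → [v] (rule 3); /ɡ/ → [k] (rule 2).
All other segments surface unchanged.

2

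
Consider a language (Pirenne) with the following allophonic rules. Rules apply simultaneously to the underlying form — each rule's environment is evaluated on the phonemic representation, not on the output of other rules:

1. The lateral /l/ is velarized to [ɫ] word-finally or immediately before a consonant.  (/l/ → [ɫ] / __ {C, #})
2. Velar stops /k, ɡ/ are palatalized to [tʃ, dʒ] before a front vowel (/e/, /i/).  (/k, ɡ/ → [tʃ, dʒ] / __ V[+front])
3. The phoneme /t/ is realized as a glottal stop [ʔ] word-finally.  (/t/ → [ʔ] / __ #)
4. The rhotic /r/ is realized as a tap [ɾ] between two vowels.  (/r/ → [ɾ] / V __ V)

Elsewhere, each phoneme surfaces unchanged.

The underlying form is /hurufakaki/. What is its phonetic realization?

/h/ (word-initial): no rule targets it → [h].
/u/ (between /h/ and /r/): no rule targets it → [u].
/r/ — between /u/ and /u/, between two vowels — surfaces as [ɾ] (rule 4).
/u/ (between /r/ and /f/) is unaffected → [u].
/f/ stays [f].
/a/ stays [a].
/k/ (between /a/ and /a/) is in the target of rule 2 but the environment (before a front vowel) is not met → [k].
/a/ — not in any rule's target class → [a].
Rule 2 applies to /k/ (between /a/ and /i/: before a front vowel) → [tʃ].
/i/ stays [i].

[huɾufakatʃi]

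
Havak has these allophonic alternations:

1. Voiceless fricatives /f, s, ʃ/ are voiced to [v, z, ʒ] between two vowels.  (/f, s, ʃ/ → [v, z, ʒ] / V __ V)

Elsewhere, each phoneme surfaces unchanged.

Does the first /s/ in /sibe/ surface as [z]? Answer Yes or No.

/s/ (word-initial): rule 1 targets it, but not between two vowels → unchanged [s].
The actual realization is [s], not [z].

No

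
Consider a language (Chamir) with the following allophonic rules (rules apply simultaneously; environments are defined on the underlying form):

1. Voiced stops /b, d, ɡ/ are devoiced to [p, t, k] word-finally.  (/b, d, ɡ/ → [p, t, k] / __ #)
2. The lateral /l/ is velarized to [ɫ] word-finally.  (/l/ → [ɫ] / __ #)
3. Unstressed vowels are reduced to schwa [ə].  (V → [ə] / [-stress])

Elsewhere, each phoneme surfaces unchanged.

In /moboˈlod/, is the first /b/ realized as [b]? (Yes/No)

Yes

/b/ (between /o/ and /o/) fails the environment for rule 1, so it stays [b].
The actual realization is [b], which matches [b].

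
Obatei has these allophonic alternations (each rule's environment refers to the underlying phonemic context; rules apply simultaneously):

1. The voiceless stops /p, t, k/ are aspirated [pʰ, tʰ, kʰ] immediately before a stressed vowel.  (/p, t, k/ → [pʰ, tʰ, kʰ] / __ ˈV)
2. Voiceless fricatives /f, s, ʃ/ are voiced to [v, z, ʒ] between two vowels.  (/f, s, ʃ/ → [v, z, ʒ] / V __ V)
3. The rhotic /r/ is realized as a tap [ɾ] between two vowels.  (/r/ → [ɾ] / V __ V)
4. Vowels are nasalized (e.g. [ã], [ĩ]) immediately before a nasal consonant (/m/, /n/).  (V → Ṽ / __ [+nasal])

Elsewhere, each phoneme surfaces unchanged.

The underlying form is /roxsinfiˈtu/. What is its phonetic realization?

[roxsĩnfiˈtʰu]

/r/ (word-initial) fails the environment for rule 3, so it stays [r].
/o/ (between /r/ and /x/) fails the environment for rule 4, so it stays [o].
/s/ (between /x/ and /i/) fails the environment for rule 2, so it stays [s].
/i/ — between /s/ and /n/, before a nasal consonant — surfaces as [ĩ] (rule 4).
/f/ (between /n/ and /i/): rule 2 targets it, but not between two vowels → unchanged [f].
/i/ (between /f/ and /t/) fails the environment for rule 4, so it stays [i].
/t/ — between /i/ and /u/, immediately before a stressed vowel — surfaces as [tʰ] (rule 1).
/u/ (word-final) fails the environment for rule 4, so it stays [u].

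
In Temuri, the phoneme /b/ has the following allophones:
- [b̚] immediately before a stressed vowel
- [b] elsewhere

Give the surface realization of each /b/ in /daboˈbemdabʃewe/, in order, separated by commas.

Occurrence 1 (position 3): no conditioning environment matches → elsewhere allophone [b].
Occurrence 2 (position 5): immediately before a stressed vowel → [b̚].
Occurrence 3 (position 10): no conditioning environment matches → elsewhere allophone [b].

[b], [b̚], [b]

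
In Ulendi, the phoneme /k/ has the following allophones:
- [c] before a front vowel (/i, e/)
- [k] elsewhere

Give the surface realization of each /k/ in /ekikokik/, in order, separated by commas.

[c], [k], [c], [k]

Occurrence 1 (position 2): before a front vowel → [c].
Occurrence 2 (position 4): no conditioning environment matches → elsewhere allophone [k].
Occurrence 3 (position 6): before a front vowel → [c].
Occurrence 4 (position 8): no conditioning environment matches → elsewhere allophone [k].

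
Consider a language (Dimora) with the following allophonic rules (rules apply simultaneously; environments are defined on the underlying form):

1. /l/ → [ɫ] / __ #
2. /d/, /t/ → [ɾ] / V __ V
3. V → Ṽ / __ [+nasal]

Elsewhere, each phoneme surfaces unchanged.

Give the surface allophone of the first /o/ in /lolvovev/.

[o]

/o/ (between /l/ and /l/): rule 3 targets it, but not before a nasal consonant → unchanged [o].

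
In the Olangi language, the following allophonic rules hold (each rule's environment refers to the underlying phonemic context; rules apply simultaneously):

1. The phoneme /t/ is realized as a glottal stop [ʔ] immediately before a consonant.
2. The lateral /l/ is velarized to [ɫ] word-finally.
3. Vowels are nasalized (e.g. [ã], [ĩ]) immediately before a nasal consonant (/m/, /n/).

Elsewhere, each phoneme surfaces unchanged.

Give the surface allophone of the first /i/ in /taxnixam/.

/i/ — between /n/ and /x/; rule 3 does not apply here → [i].

[i]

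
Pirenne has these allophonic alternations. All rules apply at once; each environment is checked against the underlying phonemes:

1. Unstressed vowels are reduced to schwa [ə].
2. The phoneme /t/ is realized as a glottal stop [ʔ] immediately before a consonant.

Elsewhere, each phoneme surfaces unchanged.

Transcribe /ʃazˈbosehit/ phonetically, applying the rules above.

/ʃ/ (word-initial) is unaffected → [ʃ].
/a/ meets the environment for rule 1 (in an unstressed syllable) → [ə].
/z/ (between /a/ and /b/): no rule targets it → [z].
/b/ stays [b].
/o/ (between /b/ and /s/) is in the target of rule 1 but the environment (in an unstressed syllable) is not met → [o].
/s/ — not in any rule's target class → [s].
/e/ — between /s/ and /h/, in an unstressed syllable — surfaces as [ə] (rule 1).
/h/ (between /e/ and /i/): no rule targets it → [h].
Rule 1 applies to /i/ (between /h/ and /t/: in an unstressed syllable) → [ə].
/t/ (word-final) fails the environment for rule 2, so it stays [t].

[ʃəzˈbosəhət]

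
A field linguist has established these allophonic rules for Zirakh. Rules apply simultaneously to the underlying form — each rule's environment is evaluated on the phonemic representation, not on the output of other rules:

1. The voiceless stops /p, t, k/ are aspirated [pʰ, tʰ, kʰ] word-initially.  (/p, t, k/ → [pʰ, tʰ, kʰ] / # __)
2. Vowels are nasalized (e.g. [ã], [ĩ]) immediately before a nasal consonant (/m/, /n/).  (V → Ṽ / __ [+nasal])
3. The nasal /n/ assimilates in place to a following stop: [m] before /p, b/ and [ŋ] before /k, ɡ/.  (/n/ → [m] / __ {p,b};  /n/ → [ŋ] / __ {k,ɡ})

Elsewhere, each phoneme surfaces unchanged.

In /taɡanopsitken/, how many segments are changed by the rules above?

Segments that undergo a rule: /t/ → [tʰ] (rule 1); /a/ → [ã] (rule 2); /e/ → [ẽ] (rule 2).
All other segments surface unchanged.

3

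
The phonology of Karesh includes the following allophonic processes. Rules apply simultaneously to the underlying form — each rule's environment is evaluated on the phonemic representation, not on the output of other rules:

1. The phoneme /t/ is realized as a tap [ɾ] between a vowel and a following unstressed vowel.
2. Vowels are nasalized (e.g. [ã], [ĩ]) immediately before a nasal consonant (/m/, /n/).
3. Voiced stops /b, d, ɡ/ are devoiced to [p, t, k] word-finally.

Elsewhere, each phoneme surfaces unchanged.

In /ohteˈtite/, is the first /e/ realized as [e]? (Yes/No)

/e/ — between /t/ and /t/; rule 2 does not apply here → [e].
The actual realization is [e], which matches [e].

Yes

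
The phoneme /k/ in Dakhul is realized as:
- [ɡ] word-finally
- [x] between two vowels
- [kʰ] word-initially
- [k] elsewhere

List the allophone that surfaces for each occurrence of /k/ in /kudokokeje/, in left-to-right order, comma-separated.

[kʰ], [x], [x]

Occurrence 1 (position 1): word-initially → [kʰ].
Occurrence 2 (position 5): between two vowels → [x].
Occurrence 3 (position 7): between two vowels → [x].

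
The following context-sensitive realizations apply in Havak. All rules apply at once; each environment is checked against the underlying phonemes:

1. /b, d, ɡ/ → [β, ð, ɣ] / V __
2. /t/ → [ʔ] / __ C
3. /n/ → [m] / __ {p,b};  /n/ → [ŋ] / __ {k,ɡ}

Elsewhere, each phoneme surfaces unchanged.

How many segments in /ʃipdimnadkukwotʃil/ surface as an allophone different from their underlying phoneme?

2

Segments that undergo a rule: /d/ → [ð] (rule 1); /t/ → [ʔ] (rule 2).
All other segments surface unchanged.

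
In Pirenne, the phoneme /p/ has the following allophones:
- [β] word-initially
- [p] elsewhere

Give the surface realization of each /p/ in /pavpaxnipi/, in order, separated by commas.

Occurrence 1 (position 1): word-initially → [β].
Occurrence 2 (position 4): no conditioning environment matches → elsewhere allophone [p].
Occurrence 3 (position 9): no conditioning environment matches → elsewhere allophone [p].

[β], [p], [p]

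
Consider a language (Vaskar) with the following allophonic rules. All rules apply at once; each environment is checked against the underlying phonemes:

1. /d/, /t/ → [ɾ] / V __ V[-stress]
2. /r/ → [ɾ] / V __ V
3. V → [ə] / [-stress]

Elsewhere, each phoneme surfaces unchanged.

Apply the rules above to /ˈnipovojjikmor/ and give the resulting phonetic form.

[ˈnipəvəjjəkmər]

/n/ — not in any rule's target class → [n].
/i/ — between /n/ and /p/; rule 3 does not apply here → [i].
/p/ stays [p].
/o/ (between /p/ and /v/): in an unstressed syllable, so rule 3 applies → [ə].
/v/ — not in any rule's target class → [v].
Rule 3 applies to /o/ (between /v/ and /j/: in an unstressed syllable) → [ə].
/j/ — not in any rule's target class → [j].
/j/ stays [j].
/i/ meets the environment for rule 3 (in an unstressed syllable) → [ə].
/k/ stays [k].
/m/ — not in any rule's target class → [m].
/o/ — between /m/ and /r/, in an unstressed syllable — surfaces as [ə] (rule 3).
/r/ — word-final; rule 2 does not apply here → [r].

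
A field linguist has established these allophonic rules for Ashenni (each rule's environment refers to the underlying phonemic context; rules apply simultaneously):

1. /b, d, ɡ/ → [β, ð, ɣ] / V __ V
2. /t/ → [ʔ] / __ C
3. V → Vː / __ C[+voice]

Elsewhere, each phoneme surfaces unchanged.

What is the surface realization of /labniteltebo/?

/l/ (word-initial) is unaffected → [l].
/a/ (between /l/ and /b/) occurs before a voiced consonant → [aː] by rule 3.
/b/ (between /a/ and /n/) is in the target of rule 1 but the environment (between two vowels) is not met → [b].
/n/ (between /b/ and /i/) is unaffected → [n].
/i/ (between /n/ and /t/): rule 3 targets it, but not before a voiced consonant → unchanged [i].
/t/ (between /i/ and /e/): rule 2 targets it, but not immediately before a consonant → unchanged [t].
/e/ — between /t/ and /l/, before a voiced consonant — surfaces as [eː] (rule 3).
/l/ — not in any rule's target class → [l].
/t/ — between /l/ and /e/; rule 2 does not apply here → [t].
Rule 3 applies to /e/ (between /t/ and /b/: before a voiced consonant) → [eː].
/b/ (between /e/ and /o/) occurs between two vowels → [β] by rule 1.
/o/ — word-final; rule 3 does not apply here → [o].

[laːbniteːlteːβo]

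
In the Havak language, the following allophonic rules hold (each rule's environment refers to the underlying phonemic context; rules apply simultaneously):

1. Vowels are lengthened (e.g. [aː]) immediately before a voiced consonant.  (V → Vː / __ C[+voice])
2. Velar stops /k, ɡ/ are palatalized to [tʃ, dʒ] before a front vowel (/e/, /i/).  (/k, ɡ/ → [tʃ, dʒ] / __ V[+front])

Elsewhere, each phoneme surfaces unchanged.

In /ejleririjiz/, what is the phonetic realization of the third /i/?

[iː]

Rule 1 applies to /i/ (between /j/ and /z/: before a voiced consonant) → [iː].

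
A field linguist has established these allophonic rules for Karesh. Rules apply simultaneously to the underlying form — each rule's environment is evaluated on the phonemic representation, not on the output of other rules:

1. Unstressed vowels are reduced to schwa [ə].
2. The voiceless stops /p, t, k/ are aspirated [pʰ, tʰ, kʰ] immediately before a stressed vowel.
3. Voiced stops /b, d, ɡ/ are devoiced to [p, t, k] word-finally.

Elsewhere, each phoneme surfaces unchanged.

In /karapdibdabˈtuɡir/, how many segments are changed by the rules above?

Segments that undergo a rule: /a/ → [ə] (rule 1); /a/ → [ə] (rule 1); /i/ → [ə] (rule 1); /a/ → [ə] (rule 1); /t/ → [tʰ] (rule 2); /i/ → [ə] (rule 1).
All other segments surface unchanged.

6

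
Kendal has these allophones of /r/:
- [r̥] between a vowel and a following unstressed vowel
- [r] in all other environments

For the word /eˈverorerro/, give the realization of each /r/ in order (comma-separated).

[r̥], [r̥], [r], [r]

Occurrence 1 (position 4): between a vowel and a following unstressed vowel → [r̥].
Occurrence 2 (position 6): between a vowel and a following unstressed vowel → [r̥].
Occurrence 3 (position 8): no conditioning environment matches → elsewhere allophone [r].
Occurrence 4 (position 9): no conditioning environment matches → elsewhere allophone [r].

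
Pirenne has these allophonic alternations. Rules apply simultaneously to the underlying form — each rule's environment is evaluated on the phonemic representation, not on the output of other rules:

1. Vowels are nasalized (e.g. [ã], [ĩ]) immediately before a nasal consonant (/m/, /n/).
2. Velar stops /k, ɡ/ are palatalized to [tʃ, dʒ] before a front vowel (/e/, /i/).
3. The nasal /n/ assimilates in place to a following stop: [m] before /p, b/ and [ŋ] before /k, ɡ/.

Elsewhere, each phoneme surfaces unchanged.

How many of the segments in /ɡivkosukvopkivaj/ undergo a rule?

Segments that undergo a rule: /ɡ/ → [dʒ] (rule 2); /k/ → [tʃ] (rule 2).
All other segments surface unchanged.

2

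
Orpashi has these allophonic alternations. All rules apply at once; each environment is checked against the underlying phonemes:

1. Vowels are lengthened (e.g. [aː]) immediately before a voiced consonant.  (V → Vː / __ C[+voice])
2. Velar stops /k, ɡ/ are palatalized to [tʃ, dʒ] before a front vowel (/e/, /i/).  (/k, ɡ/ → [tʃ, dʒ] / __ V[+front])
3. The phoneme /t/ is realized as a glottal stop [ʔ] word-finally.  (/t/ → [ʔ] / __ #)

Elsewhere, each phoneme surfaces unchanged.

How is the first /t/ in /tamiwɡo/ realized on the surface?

/t/ (word-initial): rule 3 targets it, but not word-finally → unchanged [t].

[t]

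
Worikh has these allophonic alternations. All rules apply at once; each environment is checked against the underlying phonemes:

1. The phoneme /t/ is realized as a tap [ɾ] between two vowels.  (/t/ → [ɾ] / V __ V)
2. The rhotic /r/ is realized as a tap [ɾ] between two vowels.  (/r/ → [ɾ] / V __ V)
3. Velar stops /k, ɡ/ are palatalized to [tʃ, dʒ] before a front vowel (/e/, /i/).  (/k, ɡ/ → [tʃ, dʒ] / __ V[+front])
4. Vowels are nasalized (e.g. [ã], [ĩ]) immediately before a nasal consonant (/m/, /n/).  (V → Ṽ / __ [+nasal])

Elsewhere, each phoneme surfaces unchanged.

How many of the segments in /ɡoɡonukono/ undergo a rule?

Segments that undergo a rule: /o/ → [õ] (rule 4); /o/ → [õ] (rule 4).
All other segments surface unchanged.

2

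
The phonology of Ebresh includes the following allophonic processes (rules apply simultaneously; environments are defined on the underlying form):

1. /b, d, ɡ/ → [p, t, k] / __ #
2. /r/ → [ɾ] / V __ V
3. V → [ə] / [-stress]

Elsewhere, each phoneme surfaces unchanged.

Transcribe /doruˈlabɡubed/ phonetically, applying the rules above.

/d/ — word-initial; rule 1 does not apply here → [d].
/o/ meets the environment for rule 3 (in an unstressed syllable) → [ə].
/r/ — between /o/ and /u/, between two vowels — surfaces as [ɾ] (rule 2).
Rule 3 applies to /u/ (between /r/ and /l/: in an unstressed syllable) → [ə].
/l/ stays [l].
/a/ (between /l/ and /b/) is in the target of rule 3 but the environment (in an unstressed syllable) is not met → [a].
/b/ — between /a/ and /ɡ/; rule 1 does not apply here → [b].
/ɡ/ (between /b/ and /u/): rule 1 targets it, but not word-finally → unchanged [ɡ].
/u/ (between /ɡ/ and /b/) occurs in an unstressed syllable → [ə] by rule 3.
/b/ (between /u/ and /e/) is in the target of rule 1 but the environment (word-finally) is not met → [b].
/e/ (between /b/ and /d/): in an unstressed syllable, so rule 3 applies → [ə].
/d/ meets the environment for rule 1 (word-finally) → [t].

[dəɾəˈlabɡəbət]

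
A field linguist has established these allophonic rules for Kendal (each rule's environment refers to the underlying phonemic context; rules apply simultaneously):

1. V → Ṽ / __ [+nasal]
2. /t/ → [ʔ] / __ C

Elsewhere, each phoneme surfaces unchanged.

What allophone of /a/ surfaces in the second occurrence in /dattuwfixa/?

[a]

/a/ (word-final) is in the target of rule 1 but the environment (before a nasal consonant) is not met → [a].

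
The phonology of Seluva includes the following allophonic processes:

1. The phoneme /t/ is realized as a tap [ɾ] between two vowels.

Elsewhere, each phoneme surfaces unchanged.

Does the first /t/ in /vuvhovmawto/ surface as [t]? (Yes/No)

Yes

/t/ (between /w/ and /o/) fails the environment for rule 1, so it stays [t].
The actual realization is [t], which matches [t].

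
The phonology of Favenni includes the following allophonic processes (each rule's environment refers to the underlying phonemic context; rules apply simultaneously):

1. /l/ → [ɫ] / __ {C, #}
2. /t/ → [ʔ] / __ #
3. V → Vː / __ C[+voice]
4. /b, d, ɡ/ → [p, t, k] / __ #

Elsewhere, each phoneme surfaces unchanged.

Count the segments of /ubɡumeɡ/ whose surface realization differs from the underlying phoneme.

Segments that undergo a rule: /u/ → [uː] (rule 3); /u/ → [uː] (rule 3); /e/ → [eː] (rule 3); /ɡ/ → [k] (rule 4).
All other segments surface unchanged.

4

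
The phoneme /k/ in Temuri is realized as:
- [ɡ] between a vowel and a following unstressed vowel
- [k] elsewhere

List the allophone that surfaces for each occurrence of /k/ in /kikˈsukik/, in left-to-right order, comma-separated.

[k], [k], [ɡ], [k]

Occurrence 1 (position 1): no conditioning environment matches → elsewhere allophone [k].
Occurrence 2 (position 3): no conditioning environment matches → elsewhere allophone [k].
Occurrence 3 (position 6): between a vowel and a following unstressed vowel → [ɡ].
Occurrence 4 (position 8): no conditioning environment matches → elsewhere allophone [k].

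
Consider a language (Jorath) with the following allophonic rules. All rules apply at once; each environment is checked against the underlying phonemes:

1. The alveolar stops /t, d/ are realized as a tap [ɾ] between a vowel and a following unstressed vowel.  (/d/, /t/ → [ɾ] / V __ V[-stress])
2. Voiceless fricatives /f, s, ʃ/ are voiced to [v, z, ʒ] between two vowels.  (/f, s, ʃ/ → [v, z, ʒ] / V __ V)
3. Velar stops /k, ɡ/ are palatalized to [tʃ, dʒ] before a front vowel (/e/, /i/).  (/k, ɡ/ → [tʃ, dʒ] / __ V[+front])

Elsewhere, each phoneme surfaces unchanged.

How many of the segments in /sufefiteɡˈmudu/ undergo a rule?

4

Segments that undergo a rule: /f/ → [v] (rule 2); /f/ → [v] (rule 2); /t/ → [ɾ] (rule 1); /d/ → [ɾ] (rule 1).
All other segments surface unchanged.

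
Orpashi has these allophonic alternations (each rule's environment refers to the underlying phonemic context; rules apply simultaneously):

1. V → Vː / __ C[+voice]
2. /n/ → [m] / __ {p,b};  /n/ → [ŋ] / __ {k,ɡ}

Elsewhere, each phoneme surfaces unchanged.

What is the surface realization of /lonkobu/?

[loːŋkoːbu]

/l/ stays [l].
/o/ (between /l/ and /n/): before a voiced consonant, so rule 1 applies → [oː].
/n/ (between /o/ and /k/): before a labial or velar stop, so rule 2 applies → [ŋ].
/k/ stays [k].
/o/ (between /k/ and /b/): before a voiced consonant, so rule 1 applies → [oː].
/b/ (between /o/ and /u/): no rule targets it → [b].
/u/ (word-final): rule 1 targets it, but not before a voiced consonant → unchanged [u].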